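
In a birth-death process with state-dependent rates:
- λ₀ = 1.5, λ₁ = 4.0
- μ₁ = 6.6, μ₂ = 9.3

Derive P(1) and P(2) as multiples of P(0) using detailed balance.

Balance equations:
State 0: λ₀P₀ = μ₁P₁ → P₁ = (λ₀/μ₁)P₀ = (1.5/6.6)P₀ = 0.2273P₀
State 1: P₂ = (λ₀λ₁)/(μ₁μ₂)P₀ = (1.5×4.0)/(6.6×9.3)P₀ = 0.09775P₀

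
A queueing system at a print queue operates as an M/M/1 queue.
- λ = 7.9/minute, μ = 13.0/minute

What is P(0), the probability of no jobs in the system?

ρ = λ/μ = 7.9/13.0 = 0.6077
P(0) = 1 - ρ = 1 - 0.6077 = 0.3923
The server is idle 39.23% of the time.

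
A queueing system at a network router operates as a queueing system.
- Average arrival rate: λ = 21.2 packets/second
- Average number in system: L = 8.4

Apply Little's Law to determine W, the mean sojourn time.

Little's Law: L = λW, so W = L/λ
W = 8.4/21.2 = 0.3962 seconds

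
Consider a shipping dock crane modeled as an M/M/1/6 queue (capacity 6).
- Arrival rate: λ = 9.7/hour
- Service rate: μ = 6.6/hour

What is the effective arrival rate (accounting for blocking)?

ρ = λ/μ = 9.7/6.6 = 1.4697
P₀ = (1-ρ)/(1-ρ^(K+1)) = (1-1.4697)/(1-1.4697^7) = -0.4697/-13.8116 = 0.03401
P_K = P₀×ρ^K = 0.03401 × 1.4697^6 = 0.03401 × 10.0779 = 0.3427
λ_eff = λ(1-P_K) = 9.7 × (1 - 0.34273) = 9.7 × 0.65727 = 6.3755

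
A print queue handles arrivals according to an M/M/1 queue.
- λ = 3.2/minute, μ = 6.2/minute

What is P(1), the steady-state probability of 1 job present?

ρ = λ/μ = 3.2/6.2 = 0.5161
P(n) = (1-ρ)ρⁿ
P(1) = (1-0.5161) × 0.5161^1
P(1) = 0.4839 × 0.5161
P(1) = 0.2497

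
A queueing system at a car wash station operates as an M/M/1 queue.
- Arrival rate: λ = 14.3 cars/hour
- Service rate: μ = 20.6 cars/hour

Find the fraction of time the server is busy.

Server utilization: ρ = λ/μ
ρ = 14.3/20.6 = 0.6942
The server is busy 69.42% of the time.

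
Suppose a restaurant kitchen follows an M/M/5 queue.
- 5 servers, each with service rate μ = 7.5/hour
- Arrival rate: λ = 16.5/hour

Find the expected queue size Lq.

Traffic intensity: ρ = λ/(cμ) = 16.5/(5×7.5) = 0.4400
Since ρ = 0.4400 < 1, system is stable.
Offered load a = λ/μ = cρ = 16.5/7.5 = 2.2000
P₀ = [ Σₙ₌₀^4 aⁿ/n! + a^5/(5!(1-ρ)) ]⁻¹
Σ = a^0/0! + a^1/1! + a^2/2! + a^3/3! + a^4/4! = 1.00000 + 2.20000 + 2.42000 + 1.77467 + 0.976067 = 8.3707
a^5/(5!(1-ρ)) = 51.5363/(120 × 0.5600) = 0.7669
P₀ = 1/(8.3707 + 0.7669) = 0.1094
Lq = P₀·a^5·ρ / (5!(1-ρ)²) = 0.109437 × 51.5363 × 0.440000 / (120 × 0.313600) = 0.06594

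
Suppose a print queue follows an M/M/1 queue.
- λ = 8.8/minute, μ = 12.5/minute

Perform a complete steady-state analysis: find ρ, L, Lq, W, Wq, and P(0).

Step 1: ρ = λ/μ = 8.8/12.5 = 0.7040
Step 2: L = λ/(μ-λ) = 8.8/3.70 = 2.3784
Step 3: Lq = λ²/(μ(μ-λ)) = 77.44/(12.5×3.70) = 1.6744
Step 4: W = 1/(μ-λ) = 1/3.70 = 0.27027
Step 5: Wq = λ/(μ(μ-λ)) = 8.8/(12.5×3.70) = 0.1903
Step 6: P(0) = 1-ρ = 0.2960
Verify: L = λW = 8.8×0.27027 = 2.3784 ✔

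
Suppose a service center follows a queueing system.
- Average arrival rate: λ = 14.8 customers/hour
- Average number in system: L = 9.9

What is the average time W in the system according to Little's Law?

Little's Law: L = λW, so W = L/λ
W = 9.9/14.8 = 0.6689 hours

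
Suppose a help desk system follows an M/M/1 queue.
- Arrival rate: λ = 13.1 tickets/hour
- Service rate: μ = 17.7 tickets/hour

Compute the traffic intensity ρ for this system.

Server utilization: ρ = λ/μ
ρ = 13.1/17.7 = 0.7401
The server is busy 74.01% of the time.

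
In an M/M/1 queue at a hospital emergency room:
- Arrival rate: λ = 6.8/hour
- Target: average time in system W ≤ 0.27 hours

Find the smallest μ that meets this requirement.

For M/M/1: W = 1/(μ-λ)
Need W ≤ 0.27, so 1/(μ-λ) ≤ 0.27
μ - λ ≥ 1/0.27 = 3.7037
μ ≥ 6.8 + 3.7037 = 10.5037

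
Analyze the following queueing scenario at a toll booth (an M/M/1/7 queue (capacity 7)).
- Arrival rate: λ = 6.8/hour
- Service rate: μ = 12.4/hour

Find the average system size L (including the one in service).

ρ = λ/μ = 6.8/12.4 = 0.54839
P₀ = (1-ρ)/(1-ρ^(K+1)) = (1-0.54839)/(1-0.54839^8) = 0.4516/0.9918 = 0.4553
P_K = P₀×ρ^K = 0.45533 × 0.54839^7 = 0.45533 × 0.014915 = 0.006791
L = ρ[1 - (K+1)ρ^K + Kρ^(K+1)] / [(1-ρ)(1-ρ^(K+1))]
L = 0.54839 × (1 - 8×0.01492 + 7×0.008179) / ((1 - 0.54839) × (1 - 0.008179)) = 1.1483 vehicles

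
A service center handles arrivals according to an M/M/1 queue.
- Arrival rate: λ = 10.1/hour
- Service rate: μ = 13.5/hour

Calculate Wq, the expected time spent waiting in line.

First, compute utilization: ρ = λ/μ = 10.1/13.5 = 0.7481
For M/M/1: Wq = λ/(μ(μ-λ))
Wq = 10.1/(13.5 × (13.5-10.1))
Wq = 10.1/(13.5 × 3.40)
Wq = 0.2200 hours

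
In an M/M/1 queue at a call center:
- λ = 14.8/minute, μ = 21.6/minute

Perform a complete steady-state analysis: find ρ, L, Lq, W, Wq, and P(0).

Step 1: ρ = λ/μ = 14.8/21.6 = 0.6852
Step 2: L = λ/(μ-λ) = 14.8/6.80 = 2.1765
Step 3: Lq = λ²/(μ(μ-λ)) = 219.04/(21.6×6.80) = 1.4913
Step 4: W = 1/(μ-λ) = 1/6.80 = 0.14706
Step 5: Wq = λ/(μ(μ-λ)) = 14.8/(21.6×6.80) = 0.1008
Step 6: P(0) = 1-ρ = 0.3148
Verify: L = λW = 14.8×0.14706 = 2.1765 ✔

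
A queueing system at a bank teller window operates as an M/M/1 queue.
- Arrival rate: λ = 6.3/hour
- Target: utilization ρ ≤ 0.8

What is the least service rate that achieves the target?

ρ = λ/μ, so μ = λ/ρ
μ ≥ 6.3/0.8 = 7.8750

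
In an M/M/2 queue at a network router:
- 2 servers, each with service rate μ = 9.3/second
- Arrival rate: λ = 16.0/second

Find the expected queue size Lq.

Traffic intensity: ρ = λ/(cμ) = 16.0/(2×9.3) = 0.8602
Since ρ = 0.8602 < 1, system is stable.
Offered load a = λ/μ = cρ = 16.0/9.3 = 1.7204
P₀ = [ Σₙ₌₀^1 aⁿ/n! + a^2/(2!(1-ρ)) ]⁻¹
Σ = a^0/0! + a^1/1! = 1.0000 + 1.7204 = 2.7204
a^2/(2!(1-ρ)) = 2.95988/(2 × 0.139785) = 10.5873
P₀ = 1/(2.7204 + 10.5873) = 0.07514
Lq = P₀·a^2·ρ / (2!(1-ρ)²) = 0.07514451 × 2.959880 × 0.8602151 / (2 × 0.01953983) = 4.8958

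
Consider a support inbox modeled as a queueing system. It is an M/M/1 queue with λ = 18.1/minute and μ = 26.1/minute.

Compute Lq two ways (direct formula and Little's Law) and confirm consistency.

Method 1 (direct): Lq = λ²/(μ(μ-λ)) = 327.61/(26.1 × 8.00) = 1.5690

Method 2 (Little's Law):
W = 1/(μ-λ) = 1/8.00 = 0.12500
Wq = W - 1/μ = 0.12500 - 0.038314 = 0.086686
Lq = λWq = 18.1 × 0.086686 = 1.5690 ✔ (matches Method 1)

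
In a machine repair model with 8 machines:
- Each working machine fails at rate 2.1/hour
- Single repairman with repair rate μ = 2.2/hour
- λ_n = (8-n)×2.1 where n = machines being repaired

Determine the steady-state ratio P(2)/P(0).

P(2)/P(0) = ∏_{i=0}^{2-1} λ_i/μ_{i+1}
= (8-0)×2.1/2.2 × (8-1)×2.1/2.2
= 51.0248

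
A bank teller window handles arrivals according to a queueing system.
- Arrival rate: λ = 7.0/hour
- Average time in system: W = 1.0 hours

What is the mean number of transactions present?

Little's Law: L = λW
L = 7.0 × 1.0 = 7.0000 transactions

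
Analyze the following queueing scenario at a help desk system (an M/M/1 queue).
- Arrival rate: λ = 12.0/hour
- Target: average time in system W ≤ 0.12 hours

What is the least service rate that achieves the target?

For M/M/1: W = 1/(μ-λ)
Need W ≤ 0.12, so 1/(μ-λ) ≤ 0.12
μ - λ ≥ 1/0.12 = 8.3333
μ ≥ 12.0 + 8.3333 = 20.3333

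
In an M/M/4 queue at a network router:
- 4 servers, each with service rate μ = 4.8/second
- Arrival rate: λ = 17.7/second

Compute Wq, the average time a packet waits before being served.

Traffic intensity: ρ = λ/(cμ) = 17.7/(4×4.8) = 0.9219
Since ρ = 0.9219 < 1, system is stable.
Offered load a = λ/μ = cρ = 17.7/4.8 = 3.6875
P₀ = [ Σₙ₌₀^3 aⁿ/n! + a^4/(4!(1-ρ)) ]⁻¹
Σ = a^0/0! + a^1/1! + a^2/2! + a^3/3! = 1.0000 + 3.6875 + 6.7988 + 8.3569 = 19.8432
a^4/(4!(1-ρ)) = 184.89626/(24 × 0.078125000) = 98.6113
P₀ = 1/(19.8432 + 98.6113) = 0.008442
Lq = P₀·a^4·ρ / (4!(1-ρ)²) = 0.00844206 × 184.8963 × 0.921875 / (24 × 0.00610352) = 9.8233
Wq = Lq/λ = 9.8233/17.7 = 0.5550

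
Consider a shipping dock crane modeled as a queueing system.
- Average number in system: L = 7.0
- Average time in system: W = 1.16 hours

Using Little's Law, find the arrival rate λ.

Little's Law: L = λW, so λ = L/W
λ = 7.0/1.16 = 6.0345 containers/hour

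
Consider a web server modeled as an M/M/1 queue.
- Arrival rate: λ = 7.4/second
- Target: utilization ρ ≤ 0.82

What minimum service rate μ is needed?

ρ = λ/μ, so μ = λ/ρ
μ ≥ 7.4/0.82 = 9.0244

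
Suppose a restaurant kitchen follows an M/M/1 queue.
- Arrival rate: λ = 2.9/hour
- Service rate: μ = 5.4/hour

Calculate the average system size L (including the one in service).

ρ = λ/μ = 2.9/5.4 = 0.5370
For M/M/1: L = λ/(μ-λ)
L = 2.9/(5.4-2.9) = 2.9/2.50
L = 1.1600 orders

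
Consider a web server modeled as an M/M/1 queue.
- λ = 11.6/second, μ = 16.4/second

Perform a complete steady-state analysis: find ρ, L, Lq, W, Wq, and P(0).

Step 1: ρ = λ/μ = 11.6/16.4 = 0.7073
Step 2: L = λ/(μ-λ) = 11.6/4.80 = 2.4167
Step 3: Lq = λ²/(μ(μ-λ)) = 134.56/(16.4×4.80) = 1.7093
Step 4: W = 1/(μ-λ) = 1/4.80 = 0.208333
Step 5: Wq = λ/(μ(μ-λ)) = 11.6/(16.4×4.80) = 0.1474
Step 6: P(0) = 1-ρ = 0.2927
Verify: L = λW = 11.6×0.208333 = 2.4167 ✔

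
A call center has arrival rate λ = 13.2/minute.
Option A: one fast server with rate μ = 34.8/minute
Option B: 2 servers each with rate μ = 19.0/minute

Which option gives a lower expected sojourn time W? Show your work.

Option A: single server μ = 34.8 (M/M/1)
  ρ_A = 13.2/34.8 = 0.3793
  W_A = 1/(μ-λ) = 1/(34.8-13.2) = 1/21.60 = 0.04630

Option B: 2 servers μ = 19.0 (M/M/2)
  ρ_B = λ/(cμ) = 13.2/(2×19.0) = 0.3474
  Offered load a = λ/μ = cρ = 13.2/19.0 = 0.6947
  P₀ = [ Σₙ₌₀^1 aⁿ/n! + a^2/(2!(1-ρ)) ]⁻¹
  Σ = a^0/0! + a^1/1! = 1.0000 + 0.6947 = 1.6947
  a^2/(2!(1-ρ)) = 0.4827/(2 × 0.6526) = 0.3698
  P₀ = 1/(1.6947 + 0.3698) = 0.4844
  Lq = P₀·a^2·ρ / (2!(1-ρ)²) = 0.48438 × 0.48266 × 0.34737 / (2 × 0.42593) = 0.09533
  Wq_B = Lq/λ = 0.09533/13.2 = 0.007222
  W_B = Wq_B + 1/μ = 0.007222 + 0.05263 = 0.05985

Since W_A = 0.04630 < W_B = 0.05985, Option A (single fast server) has the shorter time in system.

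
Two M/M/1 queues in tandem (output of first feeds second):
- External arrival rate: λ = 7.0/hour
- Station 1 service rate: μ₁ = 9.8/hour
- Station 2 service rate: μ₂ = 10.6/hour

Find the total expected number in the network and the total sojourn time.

By Jackson's theorem, each station behaves as independent M/M/1.
Station 1: ρ₁ = 7.0/9.8 = 0.7143, L₁ = ρ₁/(1-ρ₁) = λ/(μ₁-λ) = 7.0/2.80 = 2.5000
Station 2: ρ₂ = 7.0/10.6 = 0.6604, L₂ = ρ₂/(1-ρ₂) = λ/(μ₂-λ) = 7.0/3.60 = 1.9444
Total: L = L₁ + L₂ = 2.5000 + 1.9444 = 4.4444
W = L/λ = 4.4444/7.0 = 0.6349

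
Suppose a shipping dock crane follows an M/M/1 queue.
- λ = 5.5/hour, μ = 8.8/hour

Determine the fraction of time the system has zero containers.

ρ = λ/μ = 5.5/8.8 = 0.6250
P(0) = 1 - ρ = 1 - 0.6250 = 0.3750
The server is idle 37.50% of the time.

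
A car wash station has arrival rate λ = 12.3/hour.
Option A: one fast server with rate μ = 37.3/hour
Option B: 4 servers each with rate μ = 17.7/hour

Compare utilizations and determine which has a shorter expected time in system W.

Option A: single server μ = 37.3 (M/M/1)
  ρ_A = 12.3/37.3 = 0.3298
  W_A = 1/(μ-λ) = 1/(37.3-12.3) = 1/25.00 = 0.04000

Option B: 4 servers μ = 17.7 (M/M/4)
  ρ_B = λ/(cμ) = 12.3/(4×17.7) = 0.1737
  Offered load a = λ/μ = cρ = 12.3/17.7 = 0.6949
  P₀ = [ Σₙ₌₀^3 aⁿ/n! + a^4/(4!(1-ρ)) ]⁻¹
  Σ = a^0/0! + a^1/1! + a^2/2! + a^3/3! = 1.0000 + 0.6949 + 0.2415 + 0.05593 = 1.9923
  a^4/(4!(1-ρ)) = 0.2332/(24 × 0.8263) = 0.01176
  P₀ = 1/(1.9923 + 0.01176) = 0.4990
  Lq = P₀·a^4·ρ / (4!(1-ρ)²) = 0.4990 × 0.2332 × 0.1737 / (24 × 0.6827) = 0.001234
  Wq_B = Lq/λ = 0.001234/12.3 = 0.0001003
  W_B = Wq_B + 1/μ = 0.0001003 + 0.05650 = 0.05660

Since W_A = 0.04000 < W_B = 0.05660, Option A (single fast server) has the shorter time in system.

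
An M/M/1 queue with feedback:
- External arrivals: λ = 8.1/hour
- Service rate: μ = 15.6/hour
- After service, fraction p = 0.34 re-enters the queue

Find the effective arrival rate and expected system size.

Effective arrival rate: λ_eff = λ/(1-p) = 8.1/(1-0.34) = 8.1/0.66 = 12.2727
ρ = λ_eff/μ = 12.2727/15.6 = 0.78671
L = ρ/(1-ρ) = 0.78671/(1-0.78671) = 3.6885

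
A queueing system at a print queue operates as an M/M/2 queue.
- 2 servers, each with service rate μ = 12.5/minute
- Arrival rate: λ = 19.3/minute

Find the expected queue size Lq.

Traffic intensity: ρ = λ/(cμ) = 19.3/(2×12.5) = 0.7720
Since ρ = 0.7720 < 1, system is stable.
Offered load a = λ/μ = cρ = 19.3/12.5 = 1.5440
P₀ = [ Σₙ₌₀^1 aⁿ/n! + a^2/(2!(1-ρ)) ]⁻¹
Σ = a^0/0! + a^1/1! = 1.0000 + 1.5440 = 2.5440
a^2/(2!(1-ρ)) = 2.3839/(2 × 0.2280) = 5.2279
P₀ = 1/(2.5440 + 5.2279) = 0.1287
Lq = P₀·a^2·ρ / (2!(1-ρ)²) = 0.12867 × 2.3839 × 0.77200 / (2 × 0.051984) = 2.2776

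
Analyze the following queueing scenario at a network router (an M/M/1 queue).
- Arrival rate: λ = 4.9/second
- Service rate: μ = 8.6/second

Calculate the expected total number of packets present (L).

ρ = λ/μ = 4.9/8.6 = 0.5698
For M/M/1: L = λ/(μ-λ)
L = 4.9/(8.6-4.9) = 4.9/3.70
L = 1.3243 packets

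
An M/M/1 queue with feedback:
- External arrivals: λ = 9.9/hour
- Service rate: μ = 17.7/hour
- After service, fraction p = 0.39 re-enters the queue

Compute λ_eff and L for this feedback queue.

Effective arrival rate: λ_eff = λ/(1-p) = 9.9/(1-0.39) = 9.9/0.61 = 16.229508
ρ = λ_eff/μ = 16.229508/17.7 = 0.9169214
L = ρ/(1-ρ) = 0.9169214/(1-0.9169214) = 11.0368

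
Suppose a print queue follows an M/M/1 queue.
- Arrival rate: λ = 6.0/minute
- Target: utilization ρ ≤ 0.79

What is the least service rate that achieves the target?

ρ = λ/μ, so μ = λ/ρ
μ ≥ 6.0/0.79 = 7.5949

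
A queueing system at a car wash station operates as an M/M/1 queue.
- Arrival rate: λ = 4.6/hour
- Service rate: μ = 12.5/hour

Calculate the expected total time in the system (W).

First, compute utilization: ρ = λ/μ = 4.6/12.5 = 0.3680
For M/M/1: W = 1/(μ-λ)
W = 1/(12.5-4.6) = 1/7.90
W = 0.1266 hours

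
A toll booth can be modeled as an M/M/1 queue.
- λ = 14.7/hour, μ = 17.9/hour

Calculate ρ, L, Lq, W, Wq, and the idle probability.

Step 1: ρ = λ/μ = 14.7/17.9 = 0.8212
Step 2: L = λ/(μ-λ) = 14.7/3.20 = 4.5938
Step 3: Lq = λ²/(μ(μ-λ)) = 216.09/(17.9×3.20) = 3.7725
Step 4: W = 1/(μ-λ) = 1/3.20 = 0.3125
Step 5: Wq = λ/(μ(μ-λ)) = 14.7/(17.9×3.20) = 0.2566
Step 6: P(0) = 1-ρ = 0.1788
Verify: L = λW = 14.7×0.3125 = 4.5938 ✔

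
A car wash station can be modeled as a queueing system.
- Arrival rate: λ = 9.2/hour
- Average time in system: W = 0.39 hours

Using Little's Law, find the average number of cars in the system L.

Little's Law: L = λW
L = 9.2 × 0.39 = 3.5880 cars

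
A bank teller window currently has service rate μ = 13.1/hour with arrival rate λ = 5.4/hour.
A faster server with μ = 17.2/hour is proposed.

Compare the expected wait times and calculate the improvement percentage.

System 1: ρ₁ = 5.4/13.1 = 0.4122, W₁ = 1/(13.1-5.4) = 0.12987
System 2: ρ₂ = 5.4/17.2 = 0.3140, W₂ = 1/(17.2-5.4) = 0.084746
Improvement: (W₁-W₂)/W₁ = (0.12987-0.084746)/0.12987 = 34.75%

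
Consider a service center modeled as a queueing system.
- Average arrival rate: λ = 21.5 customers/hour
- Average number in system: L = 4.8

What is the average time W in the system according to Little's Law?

Little's Law: L = λW, so W = L/λ
W = 4.8/21.5 = 0.2233 hours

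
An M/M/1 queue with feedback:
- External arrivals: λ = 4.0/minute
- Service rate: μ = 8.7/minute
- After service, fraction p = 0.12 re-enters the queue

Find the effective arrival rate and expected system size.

Effective arrival rate: λ_eff = λ/(1-p) = 4.0/(1-0.12) = 4.0/0.88 = 4.5455
ρ = λ_eff/μ = 4.5455/8.7 = 0.52247
L = ρ/(1-ρ) = 0.52247/(1-0.52247) = 1.0941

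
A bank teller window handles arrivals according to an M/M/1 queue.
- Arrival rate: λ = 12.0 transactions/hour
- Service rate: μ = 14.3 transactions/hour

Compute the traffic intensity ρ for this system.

Server utilization: ρ = λ/μ
ρ = 12.0/14.3 = 0.8392
The server is busy 83.92% of the time.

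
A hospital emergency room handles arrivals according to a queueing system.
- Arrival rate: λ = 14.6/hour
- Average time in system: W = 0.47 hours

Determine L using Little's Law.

Little's Law: L = λW
L = 14.6 × 0.47 = 6.8620 patients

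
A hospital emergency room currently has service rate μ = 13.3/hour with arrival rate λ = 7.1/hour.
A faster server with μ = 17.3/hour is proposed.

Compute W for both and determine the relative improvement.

System 1: ρ₁ = 7.1/13.3 = 0.5338, W₁ = 1/(13.3-7.1) = 0.1613
System 2: ρ₂ = 7.1/17.3 = 0.4104, W₂ = 1/(17.3-7.1) = 0.09804
Improvement: (W₁-W₂)/W₁ = (0.1613-0.09804)/0.1613 = 39.22%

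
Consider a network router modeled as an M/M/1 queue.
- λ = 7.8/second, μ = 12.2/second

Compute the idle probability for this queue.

ρ = λ/μ = 7.8/12.2 = 0.6393
P(0) = 1 - ρ = 1 - 0.6393 = 0.3607
The server is idle 36.07% of the time.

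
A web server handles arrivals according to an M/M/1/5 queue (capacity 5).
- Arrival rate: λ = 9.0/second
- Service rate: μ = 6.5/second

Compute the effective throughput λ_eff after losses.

ρ = λ/μ = 9.0/6.5 = 1.3846
P₀ = (1-ρ)/(1-ρ^(K+1)) = (1-1.3846)/(1-1.3846^6) = -0.3846/-6.0461 = 0.06361
P_K = P₀×ρ^K = 0.06361 × 1.3846^5 = 0.06361 × 5.0889 = 0.3237
λ_eff = λ(1-P_K) = 9.0 × (1 - 0.32372) = 9.0 × 0.67628 = 6.0865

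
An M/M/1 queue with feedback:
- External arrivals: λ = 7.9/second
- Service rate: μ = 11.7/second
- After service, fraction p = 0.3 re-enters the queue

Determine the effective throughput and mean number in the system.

Effective arrival rate: λ_eff = λ/(1-p) = 7.9/(1-0.3) = 7.9/0.70 = 11.28571
ρ = λ_eff/μ = 11.28571/11.7 = 0.964591
L = ρ/(1-ρ) = 0.964591/(1-0.964591) = 27.2414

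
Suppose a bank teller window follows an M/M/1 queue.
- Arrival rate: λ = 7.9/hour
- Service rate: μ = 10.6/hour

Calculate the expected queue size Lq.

ρ = λ/μ = 7.9/10.6 = 0.7453
For M/M/1: Lq = λ²/(μ(μ-λ))
Lq = 62.41/(10.6 × 2.70)
Lq = 2.1806 transactions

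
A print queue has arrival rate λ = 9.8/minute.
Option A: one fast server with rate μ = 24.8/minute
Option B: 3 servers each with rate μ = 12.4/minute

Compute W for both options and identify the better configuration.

Option A: single server μ = 24.8 (M/M/1)
  ρ_A = 9.8/24.8 = 0.3952
  W_A = 1/(μ-λ) = 1/(24.8-9.8) = 1/15.00 = 0.06667

Option B: 3 servers μ = 12.4 (M/M/3)
  ρ_B = λ/(cμ) = 9.8/(3×12.4) = 0.2634
  Offered load a = λ/μ = cρ = 9.8/12.4 = 0.7903
  P₀ = [ Σₙ₌₀^2 aⁿ/n! + a^3/(3!(1-ρ)) ]⁻¹
  Σ = a^0/0! + a^1/1! + a^2/2! = 1.0000 + 0.7903 + 0.3123 = 2.1026
  a^3/(3!(1-ρ)) = 0.4936/(6 × 0.7366) = 0.1117
  P₀ = 1/(2.1026 + 0.1117) = 0.4516
  Lq = P₀·a^3·ρ / (3!(1-ρ)²) = 0.4516 × 0.4936 × 0.2634 / (6 × 0.5425) = 0.01804
  Wq_B = Lq/λ = 0.01804/9.8 = 0.001841
  W_B = Wq_B + 1/μ = 0.001841 + 0.08065 = 0.08249

Since W_A = 0.06667 < W_B = 0.08249, Option A (single fast server) has the shorter time in system.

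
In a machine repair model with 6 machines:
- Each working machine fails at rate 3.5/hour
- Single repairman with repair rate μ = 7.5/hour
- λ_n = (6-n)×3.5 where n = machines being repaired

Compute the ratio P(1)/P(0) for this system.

P(1)/P(0) = ∏_{i=0}^{1-1} λ_i/μ_{i+1}
= (6-0)×3.5/7.5
= 2.8000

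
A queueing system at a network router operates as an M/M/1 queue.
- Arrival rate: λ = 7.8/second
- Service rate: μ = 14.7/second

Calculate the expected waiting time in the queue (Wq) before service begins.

First, compute utilization: ρ = λ/μ = 7.8/14.7 = 0.5306
For M/M/1: Wq = λ/(μ(μ-λ))
Wq = 7.8/(14.7 × (14.7-7.8))
Wq = 7.8/(14.7 × 6.90)
Wq = 0.07690 seconds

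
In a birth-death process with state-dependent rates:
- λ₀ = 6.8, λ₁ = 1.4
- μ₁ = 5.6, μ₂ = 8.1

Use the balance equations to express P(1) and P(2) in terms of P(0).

Balance equations:
State 0: λ₀P₀ = μ₁P₁ → P₁ = (λ₀/μ₁)P₀ = (6.8/5.6)P₀ = 1.2143P₀
State 1: P₂ = (λ₀λ₁)/(μ₁μ₂)P₀ = (6.8×1.4)/(5.6×8.1)P₀ = 0.2099P₀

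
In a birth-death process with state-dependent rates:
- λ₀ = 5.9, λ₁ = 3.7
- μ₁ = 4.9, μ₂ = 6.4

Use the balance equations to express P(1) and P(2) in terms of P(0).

Balance equations:
State 0: λ₀P₀ = μ₁P₁ → P₁ = (λ₀/μ₁)P₀ = (5.9/4.9)P₀ = 1.2041P₀
State 1: P₂ = (λ₀λ₁)/(μ₁μ₂)P₀ = (5.9×3.7)/(4.9×6.4)P₀ = 0.6961P₀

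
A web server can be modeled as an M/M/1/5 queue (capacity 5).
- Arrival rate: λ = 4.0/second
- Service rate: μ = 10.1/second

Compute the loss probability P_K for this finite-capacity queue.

ρ = λ/μ = 4.0/10.1 = 0.39604
P₀ = (1-ρ)/(1-ρ^(K+1)) = (1-0.39604)/(1-0.39604^6) = 0.60396/0.99614 = 0.6063
P_K = P₀×ρ^K = 0.6063 × 0.39604^5 = 0.6063 × 0.009743 = 0.005907
Blocking probability = 0.59%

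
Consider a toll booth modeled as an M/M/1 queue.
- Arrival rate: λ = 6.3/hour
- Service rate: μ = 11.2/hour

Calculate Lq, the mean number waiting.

ρ = λ/μ = 6.3/11.2 = 0.5625
For M/M/1: Lq = λ²/(μ(μ-λ))
Lq = 39.69/(11.2 × 4.90)
Lq = 0.7232 vehicles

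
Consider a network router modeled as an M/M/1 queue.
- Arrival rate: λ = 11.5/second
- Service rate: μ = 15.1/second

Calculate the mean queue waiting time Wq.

First, compute utilization: ρ = λ/μ = 11.5/15.1 = 0.7616
For M/M/1: Wq = λ/(μ(μ-λ))
Wq = 11.5/(15.1 × (15.1-11.5))
Wq = 11.5/(15.1 × 3.60)
Wq = 0.2116 seconds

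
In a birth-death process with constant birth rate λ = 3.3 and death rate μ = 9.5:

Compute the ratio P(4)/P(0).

For constant rates: P(n)/P(0) = (λ/μ)^n
P(4)/P(0) = (3.3/9.5)^4 = 0.34737^4 = 0.01456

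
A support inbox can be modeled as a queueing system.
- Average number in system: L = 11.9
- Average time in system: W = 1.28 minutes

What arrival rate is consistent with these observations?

Little's Law: L = λW, so λ = L/W
λ = 11.9/1.28 = 9.2969 emails/minute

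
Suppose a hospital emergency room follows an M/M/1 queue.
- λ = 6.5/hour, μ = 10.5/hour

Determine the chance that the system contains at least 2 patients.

ρ = λ/μ = 6.5/10.5 = 0.6190
P(N ≥ n) = ρⁿ
P(N ≥ 2) = 0.6190^2
P(N ≥ 2) = 0.3832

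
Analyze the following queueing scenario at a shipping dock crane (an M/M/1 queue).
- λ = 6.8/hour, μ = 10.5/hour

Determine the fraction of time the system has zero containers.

ρ = λ/μ = 6.8/10.5 = 0.6476
P(0) = 1 - ρ = 1 - 0.6476 = 0.3524
The server is idle 35.24% of the time.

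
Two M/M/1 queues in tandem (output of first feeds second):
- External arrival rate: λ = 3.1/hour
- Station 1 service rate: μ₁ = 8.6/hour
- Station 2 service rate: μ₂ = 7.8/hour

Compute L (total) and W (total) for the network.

By Jackson's theorem, each station behaves as independent M/M/1.
Station 1: ρ₁ = 3.1/8.6 = 0.3605, L₁ = ρ₁/(1-ρ₁) = λ/(μ₁-λ) = 3.1/5.50 = 0.5636
Station 2: ρ₂ = 3.1/7.8 = 0.3974, L₂ = ρ₂/(1-ρ₂) = λ/(μ₂-λ) = 3.1/4.70 = 0.6596
Total: L = L₁ + L₂ = 0.5636 + 0.6596 = 1.2232
W = L/λ = 1.2232/3.1 = 0.3946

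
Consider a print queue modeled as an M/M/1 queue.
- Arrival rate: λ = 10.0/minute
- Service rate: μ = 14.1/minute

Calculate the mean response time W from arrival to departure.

First, compute utilization: ρ = λ/μ = 10.0/14.1 = 0.7092
For M/M/1: W = 1/(μ-λ)
W = 1/(14.1-10.0) = 1/4.10
W = 0.2439 minutes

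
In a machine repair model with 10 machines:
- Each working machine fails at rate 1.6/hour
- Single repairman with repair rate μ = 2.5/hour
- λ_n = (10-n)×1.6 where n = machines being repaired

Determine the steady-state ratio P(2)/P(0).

P(2)/P(0) = ∏_{i=0}^{2-1} λ_i/μ_{i+1}
= (10-0)×1.6/2.5 × (10-1)×1.6/2.5
= 36.8640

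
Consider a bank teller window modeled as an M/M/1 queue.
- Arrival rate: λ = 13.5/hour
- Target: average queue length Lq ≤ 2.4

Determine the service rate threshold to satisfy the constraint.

For M/M/1: Lq = λ²/(μ(μ-λ))
Need Lq ≤ 2.4, i.e. μ(μ-λ) ≥ λ²/2.4
μ² - 13.5μ - 182.25/2.4 ≥ 0  →  μ² - 13.5μ - 75.9375 ≥ 0
Quadratic formula (positive root): μ = [λ + √(λ² + 4×75.9375)]/2
Discriminant: 182.25 + 4×75.9375 = 486.0000, √486.0000 = 22.0454
μ ≥ (13.5 + 22.0454)/2 = 17.7727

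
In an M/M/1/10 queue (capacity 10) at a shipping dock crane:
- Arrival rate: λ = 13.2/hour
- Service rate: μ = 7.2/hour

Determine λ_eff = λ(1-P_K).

ρ = λ/μ = 13.2/7.2 = 1.8333
P₀ = (1-ρ)/(1-ρ^(K+1)) = (1-1.8333)/(1-1.8333^11) = -0.8333/-785.2650 = 0.001061
P_K = P₀×ρ^K = 0.0010612 × 1.8333^10 = 0.0010612 × 428.8796 = 0.4551
λ_eff = λ(1-P_K) = 13.2 × (1 - 0.45512) = 13.2 × 0.54488 = 7.1924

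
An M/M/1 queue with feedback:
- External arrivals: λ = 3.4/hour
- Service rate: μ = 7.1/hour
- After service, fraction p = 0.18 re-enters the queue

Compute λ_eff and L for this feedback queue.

Effective arrival rate: λ_eff = λ/(1-p) = 3.4/(1-0.18) = 3.4/0.82 = 4.1463
ρ = λ_eff/μ = 4.1463/7.1 = 0.5840
L = ρ/(1-ρ) = 0.5840/(1-0.5840) = 1.4038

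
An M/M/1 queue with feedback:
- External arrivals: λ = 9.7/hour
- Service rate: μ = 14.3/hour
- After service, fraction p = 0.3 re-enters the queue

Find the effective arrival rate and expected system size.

Effective arrival rate: λ_eff = λ/(1-p) = 9.7/(1-0.3) = 9.7/0.70 = 13.8571429
ρ = λ_eff/μ = 13.8571429/14.3 = 0.96903097
L = ρ/(1-ρ) = 0.96903097/(1-0.96903097) = 31.2903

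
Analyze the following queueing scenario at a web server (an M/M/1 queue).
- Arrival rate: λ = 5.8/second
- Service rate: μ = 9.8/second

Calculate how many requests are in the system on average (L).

ρ = λ/μ = 5.8/9.8 = 0.5918
For M/M/1: L = λ/(μ-λ)
L = 5.8/(9.8-5.8) = 5.8/4.00
L = 1.4500 requests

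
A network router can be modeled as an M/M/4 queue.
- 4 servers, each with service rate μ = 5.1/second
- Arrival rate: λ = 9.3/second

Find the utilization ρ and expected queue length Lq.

Traffic intensity: ρ = λ/(cμ) = 9.3/(4×5.1) = 0.4559
Since ρ = 0.4559 < 1, system is stable.
Offered load a = λ/μ = cρ = 9.3/5.1 = 1.8235
P₀ = [ Σₙ₌₀^3 aⁿ/n! + a^4/(4!(1-ρ)) ]⁻¹
Σ = a^0/0! + a^1/1! + a^2/2! + a^3/3! = 1.00000 + 1.82353 + 1.66263 + 1.01062 = 5.4968
a^4/(4!(1-ρ)) = 11.0574/(24 × 0.54412) = 0.8467
P₀ = 1/(5.4968 + 0.8467) = 0.1576
Lq = P₀·a^4·ρ / (4!(1-ρ)²) = 0.1576 × 11.0574 × 0.4559 / (24 × 0.2961) = 0.1118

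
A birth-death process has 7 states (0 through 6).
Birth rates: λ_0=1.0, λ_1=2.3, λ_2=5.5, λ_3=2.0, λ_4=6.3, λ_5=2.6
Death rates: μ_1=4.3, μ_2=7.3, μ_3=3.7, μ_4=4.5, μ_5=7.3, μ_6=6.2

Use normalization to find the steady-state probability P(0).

Ratios P(n)/P(0) = (λ₀···λₙ₋₁)/(μ₁···μₙ):
P(1)/P(0) = (1.0)/(4.3) = 0.2326
P(2)/P(0) = (1.0×2.3)/(4.3×7.3) = 0.07327
P(3)/P(0) = (1.0×2.3×5.5)/(4.3×7.3×3.7) = 0.1089
P(4)/P(0) = (1.0×2.3×5.5×2.0)/(4.3×7.3×3.7×4.5) = 0.04841
P(5)/P(0) = (1.0×2.3×5.5×2.0×6.3)/(4.3×7.3×3.7×4.5×7.3) = 0.04178
P(6)/P(0) = (1.0×2.3×5.5×2.0×6.3×2.6)/(4.3×7.3×3.7×4.5×7.3×6.2) = 0.01752

Normalization: ∑ P(n) = 1
P(0) × (1.0000 + 0.2326 + 0.07327 + 0.1089 + 0.04841 + 0.04178 + 0.01752) = 1
P(0) × 1.5225 = 1
P(0) = 1/1.5225 = 0.6568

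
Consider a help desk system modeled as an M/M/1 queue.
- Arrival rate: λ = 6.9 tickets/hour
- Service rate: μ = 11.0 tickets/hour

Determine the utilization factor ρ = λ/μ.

Server utilization: ρ = λ/μ
ρ = 6.9/11.0 = 0.6273
The server is busy 62.73% of the time.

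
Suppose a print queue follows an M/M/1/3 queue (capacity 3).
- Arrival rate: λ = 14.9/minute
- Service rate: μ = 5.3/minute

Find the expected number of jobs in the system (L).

ρ = λ/μ = 14.9/5.3 = 2.8113
P₀ = (1-ρ)/(1-ρ^(K+1)) = (1-2.8113)/(1-2.8113^4) = -1.8113/-61.4639 = 0.02947
P_K = P₀×ρ^K = 0.02947 × 2.8113^3 = 0.02947 × 22.2189 = 0.6548
L = ρ[1 - (K+1)ρ^K + Kρ^(K+1)] / [(1-ρ)(1-ρ^(K+1))]
L = 2.8113 × (1 - 4×22.2189 + 3×62.4639) / ((1 - 2.8113) × (1 - 62.4639)) = 2.5130 jobs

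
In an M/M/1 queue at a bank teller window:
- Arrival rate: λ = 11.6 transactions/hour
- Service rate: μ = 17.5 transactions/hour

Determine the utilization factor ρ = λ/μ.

Server utilization: ρ = λ/μ
ρ = 11.6/17.5 = 0.6629
The server is busy 66.29% of the time.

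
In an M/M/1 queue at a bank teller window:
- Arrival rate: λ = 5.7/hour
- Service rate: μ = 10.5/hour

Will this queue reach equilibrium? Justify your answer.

Stability requires ρ = λ/(cμ) < 1
ρ = 5.7/(1 × 10.5) = 5.7/10.50 = 0.5429
Since 0.5429 < 1, the system is STABLE.
The server is busy 54.29% of the time.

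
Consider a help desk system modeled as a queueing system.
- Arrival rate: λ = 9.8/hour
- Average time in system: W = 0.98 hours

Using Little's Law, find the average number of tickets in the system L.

Little's Law: L = λW
L = 9.8 × 0.98 = 9.6040 tickets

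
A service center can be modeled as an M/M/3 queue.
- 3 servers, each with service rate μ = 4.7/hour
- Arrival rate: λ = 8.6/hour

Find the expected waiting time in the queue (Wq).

Traffic intensity: ρ = λ/(cμ) = 8.6/(3×4.7) = 0.6099
Since ρ = 0.6099 < 1, system is stable.
Offered load a = λ/μ = cρ = 8.6/4.7 = 1.8298
P₀ = [ Σₙ₌₀^2 aⁿ/n! + a^3/(3!(1-ρ)) ]⁻¹
Σ = a^0/0! + a^1/1! + a^2/2! = 1.00000 + 1.82979 + 1.67406 = 4.5038
a^3/(3!(1-ρ)) = 6.1263/(6 × 0.39007) = 2.6176
P₀ = 1/(4.5038 + 2.6176) = 0.1404
Lq = P₀·a^3·ρ / (3!(1-ρ)²) = 0.14042 × 6.1263 × 0.60993 / (6 × 0.15216) = 0.5747
Wq = Lq/λ = 0.5747/8.6 = 0.06683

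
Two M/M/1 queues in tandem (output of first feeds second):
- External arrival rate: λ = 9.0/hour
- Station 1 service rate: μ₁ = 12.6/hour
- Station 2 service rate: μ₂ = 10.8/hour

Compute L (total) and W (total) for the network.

By Jackson's theorem, each station behaves as independent M/M/1.
Station 1: ρ₁ = 9.0/12.6 = 0.7143, L₁ = ρ₁/(1-ρ₁) = λ/(μ₁-λ) = 9.0/3.60 = 2.5000
Station 2: ρ₂ = 9.0/10.8 = 0.8333, L₂ = ρ₂/(1-ρ₂) = λ/(μ₂-λ) = 9.0/1.80 = 5.0000
Total: L = L₁ + L₂ = 2.5000 + 5.0000 = 7.5000
W = L/λ = 7.5000/9.0 = 0.8333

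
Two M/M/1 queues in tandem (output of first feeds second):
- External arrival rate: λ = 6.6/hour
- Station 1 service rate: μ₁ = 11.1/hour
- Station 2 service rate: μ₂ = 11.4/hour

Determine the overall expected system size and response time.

By Jackson's theorem, each station behaves as independent M/M/1.
Station 1: ρ₁ = 6.6/11.1 = 0.5946, L₁ = ρ₁/(1-ρ₁) = λ/(μ₁-λ) = 6.6/4.50 = 1.4667
Station 2: ρ₂ = 6.6/11.4 = 0.5789, L₂ = ρ₂/(1-ρ₂) = λ/(μ₂-λ) = 6.6/4.80 = 1.3750
Total: L = L₁ + L₂ = 1.4667 + 1.3750 = 2.8417
W = L/λ = 2.8417/6.6 = 0.4306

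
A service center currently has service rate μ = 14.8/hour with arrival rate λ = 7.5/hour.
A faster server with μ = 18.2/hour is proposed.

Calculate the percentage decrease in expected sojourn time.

System 1: ρ₁ = 7.5/14.8 = 0.5068, W₁ = 1/(14.8-7.5) = 0.1370
System 2: ρ₂ = 7.5/18.2 = 0.4121, W₂ = 1/(18.2-7.5) = 0.09346
Improvement: (W₁-W₂)/W₁ = (0.1370-0.09346)/0.1370 = 31.78%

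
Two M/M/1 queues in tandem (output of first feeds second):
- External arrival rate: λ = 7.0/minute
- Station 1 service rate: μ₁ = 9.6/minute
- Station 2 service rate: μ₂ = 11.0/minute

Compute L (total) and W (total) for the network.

By Jackson's theorem, each station behaves as independent M/M/1.
Station 1: ρ₁ = 7.0/9.6 = 0.7292, L₁ = ρ₁/(1-ρ₁) = λ/(μ₁-λ) = 7.0/2.60 = 2.6923
Station 2: ρ₂ = 7.0/11.0 = 0.6364, L₂ = ρ₂/(1-ρ₂) = λ/(μ₂-λ) = 7.0/4.00 = 1.7500
Total: L = L₁ + L₂ = 2.6923 + 1.7500 = 4.4423
W = L/λ = 4.4423/7.0 = 0.6346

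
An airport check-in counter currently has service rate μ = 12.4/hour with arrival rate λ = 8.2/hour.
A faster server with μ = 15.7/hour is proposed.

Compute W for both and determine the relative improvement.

System 1: ρ₁ = 8.2/12.4 = 0.6613, W₁ = 1/(12.4-8.2) = 0.23810
System 2: ρ₂ = 8.2/15.7 = 0.5223, W₂ = 1/(15.7-8.2) = 0.13333
Improvement: (W₁-W₂)/W₁ = (0.23810-0.13333)/0.23810 = 44.00%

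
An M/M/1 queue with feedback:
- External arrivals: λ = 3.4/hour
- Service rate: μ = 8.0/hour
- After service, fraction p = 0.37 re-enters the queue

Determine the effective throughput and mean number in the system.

Effective arrival rate: λ_eff = λ/(1-p) = 3.4/(1-0.37) = 3.4/0.63 = 5.396825
ρ = λ_eff/μ = 5.396825/8.0 = 0.674603
L = ρ/(1-ρ) = 0.674603/(1-0.674603) = 2.0732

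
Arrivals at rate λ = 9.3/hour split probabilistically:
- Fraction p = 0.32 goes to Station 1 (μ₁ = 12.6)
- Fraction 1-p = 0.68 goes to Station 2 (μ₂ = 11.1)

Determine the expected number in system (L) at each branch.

Effective rates: λ₁ = 9.3×0.32 = 2.976, λ₂ = 9.3×0.68 = 6.324
Station 1: ρ₁ = 2.976/12.6 = 0.2362, L₁ = ρ₁/(1-ρ₁) = 0.2362/(1-0.2362) = 0.3092
Station 2: ρ₂ = 6.324/11.1 = 0.56973, L₂ = ρ₂/(1-ρ₂) = 0.56973/(1-0.56973) = 1.3241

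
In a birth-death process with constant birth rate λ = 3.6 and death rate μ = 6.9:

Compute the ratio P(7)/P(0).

For constant rates: P(n)/P(0) = (λ/μ)^n
P(7)/P(0) = (3.6/6.9)^7 = 0.5217^7 = 0.01052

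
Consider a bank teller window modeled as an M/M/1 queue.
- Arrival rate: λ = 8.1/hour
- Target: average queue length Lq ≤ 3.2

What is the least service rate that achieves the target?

For M/M/1: Lq = λ²/(μ(μ-λ))
Need Lq ≤ 3.2, i.e. μ(μ-λ) ≥ λ²/3.2
μ² - 8.1μ - 65.61/3.2 ≥ 0  →  μ² - 8.1μ - 20.50312 ≥ 0
Quadratic formula (positive root): μ = [λ + √(λ² + 4×20.50312)]/2
Discriminant: 65.61 + 4×20.50312 = 147.6225, √147.6225 = 12.1500
μ ≥ (8.1 + 12.1500)/2 = 10.1250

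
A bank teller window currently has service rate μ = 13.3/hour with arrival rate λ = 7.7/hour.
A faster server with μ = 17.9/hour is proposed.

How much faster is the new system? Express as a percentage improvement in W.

System 1: ρ₁ = 7.7/13.3 = 0.5789, W₁ = 1/(13.3-7.7) = 0.17857
System 2: ρ₂ = 7.7/17.9 = 0.4302, W₂ = 1/(17.9-7.7) = 0.098039
Improvement: (W₁-W₂)/W₁ = (0.17857-0.098039)/0.17857 = 45.10%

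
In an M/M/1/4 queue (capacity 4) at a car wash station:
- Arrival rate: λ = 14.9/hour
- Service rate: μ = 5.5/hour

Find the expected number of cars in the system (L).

ρ = λ/μ = 14.9/5.5 = 2.7091
P₀ = (1-ρ)/(1-ρ^(K+1)) = (1-2.7091)/(1-2.7091^5) = -1.7091/-144.9235 = 0.01179
P_K = P₀×ρ^K = 0.011793 × 2.7091^4 = 0.011793 × 53.8642 = 0.6352
L = ρ[1 - (K+1)ρ^K + Kρ^(K+1)] / [(1-ρ)(1-ρ^(K+1))]
L = 2.7091 × (1 - 5×53.8642 + 4×145.9235) / ((1 - 2.7091) × (1 - 145.9235)) = 3.4494 cars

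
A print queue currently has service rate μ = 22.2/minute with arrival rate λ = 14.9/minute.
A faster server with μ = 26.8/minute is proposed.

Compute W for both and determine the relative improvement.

System 1: ρ₁ = 14.9/22.2 = 0.6712, W₁ = 1/(22.2-14.9) = 0.1370
System 2: ρ₂ = 14.9/26.8 = 0.5560, W₂ = 1/(26.8-14.9) = 0.08403
Improvement: (W₁-W₂)/W₁ = (0.1370-0.08403)/0.1370 = 38.66%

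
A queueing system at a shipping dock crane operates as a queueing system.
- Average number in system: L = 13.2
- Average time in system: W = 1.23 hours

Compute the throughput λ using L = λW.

Little's Law: L = λW, so λ = L/W
λ = 13.2/1.23 = 10.7317 containers/hour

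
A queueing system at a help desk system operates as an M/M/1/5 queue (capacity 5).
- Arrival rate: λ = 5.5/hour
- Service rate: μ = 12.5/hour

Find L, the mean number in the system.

ρ = λ/μ = 5.5/12.5 = 0.4400
P₀ = (1-ρ)/(1-ρ^(K+1)) = (1-0.4400)/(1-0.4400^6) = 0.5600/0.9927 = 0.5641
P_K = P₀×ρ^K = 0.56409 × 0.4400^5 = 0.56409 × 0.016492 = 0.009303
L = ρ[1 - (K+1)ρ^K + Kρ^(K+1)] / [(1-ρ)(1-ρ^(K+1))]
L = 0.4400 × (1 - 6×0.01649 + 5×0.007256) / ((1 - 0.4400) × (1 - 0.007256)) = 0.7419 tickets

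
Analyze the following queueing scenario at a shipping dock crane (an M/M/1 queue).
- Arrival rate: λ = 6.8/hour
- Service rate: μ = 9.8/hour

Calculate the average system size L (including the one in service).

ρ = λ/μ = 6.8/9.8 = 0.6939
For M/M/1: L = λ/(μ-λ)
L = 6.8/(9.8-6.8) = 6.8/3.00
L = 2.2667 containers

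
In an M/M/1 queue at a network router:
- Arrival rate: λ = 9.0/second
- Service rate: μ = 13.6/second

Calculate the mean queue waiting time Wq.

First, compute utilization: ρ = λ/μ = 9.0/13.6 = 0.6618
For M/M/1: Wq = λ/(μ(μ-λ))
Wq = 9.0/(13.6 × (13.6-9.0))
Wq = 9.0/(13.6 × 4.60)
Wq = 0.1439 seconds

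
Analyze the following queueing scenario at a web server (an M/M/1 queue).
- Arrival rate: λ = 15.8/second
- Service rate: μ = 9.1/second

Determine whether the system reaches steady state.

Stability requires ρ = λ/(cμ) < 1
ρ = 15.8/(1 × 9.1) = 15.8/9.10 = 1.7363
Since 1.7363 ≥ 1, the system is UNSTABLE.
Queue grows without bound. Need μ > λ = 15.8.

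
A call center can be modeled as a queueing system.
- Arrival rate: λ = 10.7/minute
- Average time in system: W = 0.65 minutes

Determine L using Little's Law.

Little's Law: L = λW
L = 10.7 × 0.65 = 6.9550 calls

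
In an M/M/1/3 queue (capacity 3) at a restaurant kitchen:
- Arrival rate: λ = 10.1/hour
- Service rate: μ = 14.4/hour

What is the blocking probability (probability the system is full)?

ρ = λ/μ = 10.1/14.4 = 0.70139
P₀ = (1-ρ)/(1-ρ^(K+1)) = (1-0.70139)/(1-0.70139^4) = 0.298610/0.757987 = 0.3940
P_K = P₀×ρ^K = 0.3940 × 0.70139^3 = 0.3940 × 0.3450 = 0.1359
Blocking probability = 13.59%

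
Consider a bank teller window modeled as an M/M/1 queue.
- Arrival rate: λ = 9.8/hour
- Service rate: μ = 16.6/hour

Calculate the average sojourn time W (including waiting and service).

First, compute utilization: ρ = λ/μ = 9.8/16.6 = 0.5904
For M/M/1: W = 1/(μ-λ)
W = 1/(16.6-9.8) = 1/6.80
W = 0.1471 hours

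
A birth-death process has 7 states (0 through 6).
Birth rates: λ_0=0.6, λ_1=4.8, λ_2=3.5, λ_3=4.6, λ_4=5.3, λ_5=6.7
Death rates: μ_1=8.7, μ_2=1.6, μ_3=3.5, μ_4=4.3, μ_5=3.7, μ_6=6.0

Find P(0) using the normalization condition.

Ratios P(n)/P(0) = (λ₀···λₙ₋₁)/(μ₁···μₙ):
P(1)/P(0) = (0.6)/(8.7) = 0.068966
P(2)/P(0) = (0.6×4.8)/(8.7×1.6) = 0.20690
P(3)/P(0) = (0.6×4.8×3.5)/(8.7×1.6×3.5) = 0.20690
P(4)/P(0) = (0.6×4.8×3.5×4.6)/(8.7×1.6×3.5×4.3) = 0.22133
P(5)/P(0) = (0.6×4.8×3.5×4.6×5.3)/(8.7×1.6×3.5×4.3×3.7) = 0.31704
P(6)/P(0) = (0.6×4.8×3.5×4.6×5.3×6.7)/(8.7×1.6×3.5×4.3×3.7×6.0) = 0.35403

Normalization: ∑ P(n) = 1
P(0) × (1.0000 + 0.068966 + 0.20690 + 0.20690 + 0.22133 + 0.31704 + 0.35403) = 1
P(0) × 2.3752 = 1
P(0) = 1/2.3752 = 0.4210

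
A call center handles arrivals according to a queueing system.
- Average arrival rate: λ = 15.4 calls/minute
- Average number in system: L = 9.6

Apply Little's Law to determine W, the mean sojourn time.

Little's Law: L = λW, so W = L/λ
W = 9.6/15.4 = 0.6234 minutes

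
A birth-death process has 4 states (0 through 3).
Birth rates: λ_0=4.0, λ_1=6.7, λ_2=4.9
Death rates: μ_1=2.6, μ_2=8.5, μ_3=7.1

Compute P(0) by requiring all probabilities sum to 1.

Ratios P(n)/P(0) = (λ₀···λₙ₋₁)/(μ₁···μₙ):
P(1)/P(0) = (4.0)/(2.6) = 1.53846
P(2)/P(0) = (4.0×6.7)/(2.6×8.5) = 1.21267
P(3)/P(0) = (4.0×6.7×4.9)/(2.6×8.5×7.1) = 0.836913

Normalization: ∑ P(n) = 1
P(0) × (1.00000 + 1.53846 + 1.21267 + 0.836913) = 1
P(0) × 4.5880 = 1
P(0) = 1/4.5880 = 0.2180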